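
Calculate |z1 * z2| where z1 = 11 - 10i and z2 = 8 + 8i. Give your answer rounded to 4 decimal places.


Step 1: |z1| = sqrt(11^2 + (-10)^2) = sqrt(221)
Step 2: |z2| = sqrt(8^2 + 8^2) = sqrt(128)
Step 3: |z1*z2| = |z1|*|z2| = sqrt(221) * sqrt(128) = sqrt(221 * 128) = sqrt(28288)
Step 4: = 168.1904

168.1904


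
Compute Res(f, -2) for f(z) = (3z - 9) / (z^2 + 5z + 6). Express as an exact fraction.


Step 1: Q(z) = z^2 + 5z + 6 = (z + 2)(z + 3)
Step 2: Q'(z) = 2z + 5
Step 3: Q'(-2) = 1, P(-2) = -15
Step 4: Res = P(-2)/Q'(-2) = -15/1 = -15

-15


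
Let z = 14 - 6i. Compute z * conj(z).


Step 1: conj(z) = 14 + 6i
Step 2: z * conj(z) = 14^2 + (-6)^2
Step 3: = 196 + 36 = 232

232


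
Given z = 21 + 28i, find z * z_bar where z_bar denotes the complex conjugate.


Step 1: conj(z) = 21 - 28i
Step 2: z * conj(z) = 21^2 + 28^2
Step 3: = 441 + 784 = 1225

1225


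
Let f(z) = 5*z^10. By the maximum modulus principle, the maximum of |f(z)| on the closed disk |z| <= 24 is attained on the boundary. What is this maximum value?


Step 1: On |z| = 24, |f(z)| = 5 * |z|^10 = 5 * 24^10
Step 2: By maximum modulus principle, maximum is on boundary.
Step 3: Maximum = 5 * 63403380965376 = 317016904826880

317016904826880


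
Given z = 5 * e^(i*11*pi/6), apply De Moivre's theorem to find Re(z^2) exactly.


Step 1: By De Moivre's theorem, z^2 = 5^2 * e^(i*2*11*pi/6) = 25 * (cos(11*pi/3) + i*sin(11*pi/3))
Step 2: |z|^2 = 5^2 = 25
Step 3: Reduce the angle mod 2*pi: 11*pi/3 - 2*pi = 5*pi/3
Step 4: cos(5*pi/3) = 1/2
Step 5: Re(z^2) = 25 * 1/2 = 25/2

25/2


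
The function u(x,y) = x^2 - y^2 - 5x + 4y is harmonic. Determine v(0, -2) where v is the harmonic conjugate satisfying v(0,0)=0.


Step 1: v_x = -u_y = 2y - 4
Step 2: v_y = u_x = 2x - 5
Step 3: v = 2xy - 4x - 5y + C
Step 4: v(0,0) = 0 => C = 0
Step 5: v(0, -2) = 10

10


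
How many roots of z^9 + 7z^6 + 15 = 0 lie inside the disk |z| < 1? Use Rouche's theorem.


Step 1: On |z| = 1 the three terms have sizes |z^9| = 1^9 = 1, |7z^6| = 7*1^6 = 7, |15| = 15
Step 2: The dominant term is g(z) = 15; let h(z) = z^9 + 7z^6 so f = g + h
Step 3: On |z| = 1: |g| = 15 and |h| <= 1 + 7 = 8
Step 4: Since 15 > 8, |h| < |g| on |z| = 1, so by Rouche f has the same number of zeros as g inside |z| < 1
Step 5: g(z) = 15 is a nonzero constant with no zeros inside |z| < 1. Answer = 0

0


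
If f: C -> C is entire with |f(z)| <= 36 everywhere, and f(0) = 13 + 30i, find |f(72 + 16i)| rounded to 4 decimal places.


Step 1: By Liouville's theorem, a bounded entire function is constant.
Step 2: f(z) = f(0) = 13 + 30i for all z.
Step 3: |f(w)| = |13 + 30i| = sqrt(169 + 900)
Step 4: = 32.6956

32.6956


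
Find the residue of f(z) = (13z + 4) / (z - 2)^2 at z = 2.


Step 1: Pole of order 2 at z = 2
Step 2: Res = lim d/dz [(z - 2)^2 * f(z)] as z -> 2
Step 3: (z - 2)^2 * f(z) = 13z + 4
Step 4: d/dz[13z + 4] = 13

13


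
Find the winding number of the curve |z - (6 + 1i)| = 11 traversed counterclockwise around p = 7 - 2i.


Step 1: Center c = (6, 1), radius = 11
Step 2: |p - c|^2 = 1^2 + (-3)^2 = 10
Step 3: r^2 = 121
Step 4: |p-c| < r so winding number = 1

1


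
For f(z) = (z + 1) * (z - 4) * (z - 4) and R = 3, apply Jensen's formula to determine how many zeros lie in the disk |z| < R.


Jensen's formula: (1/2pi)*integral log|f(Re^it)|dt = log|f(0)| + sum_{|a_k|<R} log(R/|a_k|)
Step 1: f(0) = 1 * (-4) * (-4) = 16
Step 2: log|f(0)| = log|-1| + log|4| + log|4| = 2.7726
Step 3: Zeros inside |z| < 3: -1
Step 4: Jensen sum = log(3/1) = 1.0986
Step 5: n(R) = number of terms in the Jensen sum = count of zeros inside |z| < 3 = 1

1


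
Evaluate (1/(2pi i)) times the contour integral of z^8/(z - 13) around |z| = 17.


Step 1: f(z) = z^8, a = 13 is inside |z| = 17
Step 2: By Cauchy integral formula: (1/(2pi*i)) * integral = f(a)
Step 3: f(13) = 13^8 = 815730721

815730721


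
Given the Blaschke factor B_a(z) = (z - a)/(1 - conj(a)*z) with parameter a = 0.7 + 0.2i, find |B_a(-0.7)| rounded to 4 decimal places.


Step 1: Numerator z0 - a = -0.7 - (0.7 + 0.2i) = -1.4 - 0.2i
Step 2: Denominator 1 - conj(a)*z0 = 1 - (0.7 - 0.2i)*(-0.7) = 1.49 - 0.14i
Step 3: |z0 - a|^2 = (-1.4)^2 + (-0.2)^2 = 2; |1 - conj(a)*z0|^2 = 1.49^2 + (-0.14)^2 = 2.2397
Step 4: |B_a(-0.7)| = sqrt(2 / 2.2397) = sqrt(0.892977)
Step 5: = 0.945

0.945


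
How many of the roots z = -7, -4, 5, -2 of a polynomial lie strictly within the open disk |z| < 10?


Step 1: Check each root:
  z = -7: |-7| = 7 < 10
  z = -4: |-4| = 4 < 10
  z = 5: |5| = 5 < 10
  z = -2: |-2| = 2 < 10
Step 2: Count = 4

4


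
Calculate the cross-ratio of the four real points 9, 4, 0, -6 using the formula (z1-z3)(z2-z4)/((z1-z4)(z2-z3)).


Step 1: (z1-z3)(z2-z4) = 9 * 10 = 90
Step 2: (z1-z4)(z2-z3) = 15 * 4 = 60
Step 3: Cross-ratio = 90/60 = 3/2

3/2


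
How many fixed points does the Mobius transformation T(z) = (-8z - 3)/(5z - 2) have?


Step 1: Fixed points satisfy T(z) = z
Step 2: 5z^2 + 6z + 3 = 0
Step 3: Discriminant = 6^2 - 4*5*3 = -24
Step 4: Number of fixed points = 2

2


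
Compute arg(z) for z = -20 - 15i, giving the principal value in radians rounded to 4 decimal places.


Step 1: z = -20 - 15i
Step 2: arg(z) = atan2(-15, -20)
Step 3: arg(z) = -2.4981

-2.4981


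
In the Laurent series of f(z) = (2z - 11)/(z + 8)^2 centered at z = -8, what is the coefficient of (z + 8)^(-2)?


Step 1: Write the numerator in powers of (z + 8): 2z - 11 = 2(z + 8) + (2*(-8) - 11) = 2(z + 8) - 27
Step 2: Divide by (z + 8)^2: f(z) = -27(z + 8)^(-2) + 2(z + 8)^(-1)
Step 3: This finite sum is the Laurent series of f about z = -8.
Step 4: Coefficient of (z + 8)^(-2) = 2*(-8) - 11 = -27

-27


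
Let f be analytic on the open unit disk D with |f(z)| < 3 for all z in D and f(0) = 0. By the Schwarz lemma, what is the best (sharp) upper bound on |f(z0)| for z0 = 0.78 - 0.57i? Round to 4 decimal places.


Step 1: g = f/3 maps D -> D with g(0) = 0, so by the Schwarz lemma |g(z)| <= |z|, i.e. |f(z)| <= 3|z|; this is sharp (f(z) = 3z).
Step 2: |z0|^2 = 0.78^2 + (-0.57)^2 = 0.9333
Step 3: |z0| = sqrt(0.9333) = 0.966075
Step 4: Best bound = 3 * |z0| = 3 * 0.966075 = 2.8982

2.8982


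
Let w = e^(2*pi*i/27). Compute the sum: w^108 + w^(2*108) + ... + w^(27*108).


Step 1: The sum sum_{j=1}^{n} w^(k*j) equals n if n | k, else 0.
Step 2: Here n = 27, k = 108
Step 3: Does n divide k? 27 | 108 -> True
Step 4: Sum = 27

27


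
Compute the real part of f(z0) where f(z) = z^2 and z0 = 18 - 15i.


Step 1: z0 = 18 - 15i
Step 2: z0^2 = 18^2 - (-15)^2 - 540i
Step 3: real part = 324 - 225 = 99

99


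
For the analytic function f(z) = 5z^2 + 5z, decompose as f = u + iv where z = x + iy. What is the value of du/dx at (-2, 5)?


Step 1: f(z) = 5(x+iy)^2 + 5(x+iy) + 0
Step 2: u = 5(x^2 - y^2) + 5x + 0
Step 3: u_x = 10x + 5
Step 4: At (-2, 5): u_x = -20 + 5 = -15

-15


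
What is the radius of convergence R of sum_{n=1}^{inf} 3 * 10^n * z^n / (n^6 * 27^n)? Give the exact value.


Step 1: General term a_n = 3 * 10^n / (n^6 * 27^n)
Step 2: By the root test, |a_n|^(1/n) = 3^(1/n) * 10 / (n^(6/n) * 27) -> 10/27 as n -> infinity (since 3^(1/n) -> 1 and n^(6/n) -> 1)
Step 3: R = 1/lim|a_n|^(1/n) = 27/10

27/10


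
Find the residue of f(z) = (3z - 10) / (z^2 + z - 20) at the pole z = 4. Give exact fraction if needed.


Step 1: Q(z) = z^2 + z - 20 = (z - 4)(z + 5)
Step 2: Q'(z) = 2z + 1
Step 3: Q'(4) = 9, P(4) = 2
Step 4: Res = P(4)/Q'(4) = 2/9 = 2/9

2/9


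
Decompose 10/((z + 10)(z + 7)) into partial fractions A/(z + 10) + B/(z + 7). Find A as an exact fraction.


Step 1: Multiply both sides by (z + 10) and set z = -10
Step 2: A = 10 / (-10 + 7)
Step 3: A = 10 / (-3)
Step 4: A = -10/3

-10/3


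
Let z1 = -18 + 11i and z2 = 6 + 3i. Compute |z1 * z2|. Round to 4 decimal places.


Step 1: |z1| = sqrt((-18)^2 + 11^2) = sqrt(445)
Step 2: |z2| = sqrt(6^2 + 3^2) = sqrt(45)
Step 3: |z1*z2| = |z1|*|z2| = sqrt(445) * sqrt(45) = sqrt(445 * 45) = sqrt(20025)
Step 4: = 141.5097

141.5097


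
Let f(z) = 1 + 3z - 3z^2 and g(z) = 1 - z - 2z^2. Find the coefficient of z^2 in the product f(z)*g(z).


Step 1: z^2 term in f*g comes from: (1)*(-2z^2) + (3z)*(-z) + (-3z^2)*(1)
Step 2: = -2 - 3 - 3
Step 3: = -8

-8


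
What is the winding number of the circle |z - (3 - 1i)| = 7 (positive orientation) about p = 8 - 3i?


Step 1: Center c = (3, -1), radius = 7
Step 2: |p - c|^2 = 5^2 + (-2)^2 = 29
Step 3: r^2 = 49
Step 4: |p-c| < r so winding number = 1

1


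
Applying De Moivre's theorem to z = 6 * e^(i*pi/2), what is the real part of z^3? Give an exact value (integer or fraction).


Step 1: By De Moivre's theorem, z^3 = 6^3 * e^(i*3*pi/2) = 216 * (cos(3*pi/2) + i*sin(3*pi/2))
Step 2: |z|^3 = 6^3 = 216
Step 3: The angle 3*pi/2 already lies in [0, 2*pi)
Step 4: cos(3*pi/2) = 0
Step 5: Re(z^3) = 216 * 0 = 0

0


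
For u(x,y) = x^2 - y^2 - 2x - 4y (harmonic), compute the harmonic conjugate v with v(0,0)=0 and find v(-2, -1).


Step 1: v_x = -u_y = 2y + 4
Step 2: v_y = u_x = 2x - 2
Step 3: v = 2xy + 4x - 2y + C
Step 4: v(0,0) = 0 => C = 0
Step 5: v(-2, -1) = -2

-2


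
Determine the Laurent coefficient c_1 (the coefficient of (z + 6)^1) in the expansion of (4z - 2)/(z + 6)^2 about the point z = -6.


Step 1: Write the numerator in powers of (z + 6): 4z - 2 = 4(z + 6) + (4*(-6) - 2) = 4(z + 6) - 26
Step 2: Divide by (z + 6)^2: f(z) = -26(z + 6)^(-2) + 4(z + 6)^(-1)
Step 3: This finite sum is the Laurent series of f about z = -6.
Step 4: Only the powers -2 and -1 appear, so the coefficient of (z + 6)^1 = 0

0


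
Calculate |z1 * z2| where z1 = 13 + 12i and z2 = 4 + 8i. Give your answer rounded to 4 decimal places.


Step 1: |z1| = sqrt(13^2 + 12^2) = sqrt(313)
Step 2: |z2| = sqrt(4^2 + 8^2) = sqrt(80)
Step 3: |z1*z2| = |z1|*|z2| = sqrt(313) * sqrt(80) = sqrt(313 * 80) = sqrt(25040)
Step 4: = 158.2403

158.2403


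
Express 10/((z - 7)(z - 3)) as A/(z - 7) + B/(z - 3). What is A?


Step 1: Multiply both sides by (z - 7) and set z = 7
Step 2: A = 10 / (7 - 3)
Step 3: A = 10 / 4
Step 4: A = 5/2

5/2


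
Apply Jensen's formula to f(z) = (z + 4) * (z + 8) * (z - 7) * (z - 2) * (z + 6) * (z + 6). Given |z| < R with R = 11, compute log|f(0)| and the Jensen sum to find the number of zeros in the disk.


Jensen's formula: (1/2pi)*integral log|f(Re^it)|dt = log|f(0)| + sum_{|a_k|<R} log(R/|a_k|)
Step 1: f(0) = 4 * 8 * (-7) * (-2) * 6 * 6 = 16128
Step 2: log|f(0)| = log|-4| + log|-8| + log|7| + log|2| + log|-6| + log|-6| = 9.6883
Step 3: Zeros inside |z| < 11: -4, -8, 7, 2, -6, -6
Step 4: Jensen sum = log(11/4) + log(11/8) + log(11/7) + log(11/2) + log(11/6) + log(11/6) = 4.6991
Step 5: n(R) = number of terms in the Jensen sum = count of zeros inside |z| < 11 = 6

6


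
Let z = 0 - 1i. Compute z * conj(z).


Step 1: conj(z) = 0 + 1i
Step 2: z * conj(z) = 0^2 + (-1)^2
Step 3: = 0 + 1 = 1

1


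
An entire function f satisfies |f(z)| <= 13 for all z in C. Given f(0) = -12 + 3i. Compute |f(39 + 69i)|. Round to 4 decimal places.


Step 1: By Liouville's theorem, a bounded entire function is constant.
Step 2: f(z) = f(0) = -12 + 3i for all z.
Step 3: |f(w)| = |-12 + 3i| = sqrt(144 + 9)
Step 4: = 12.3693

12.3693


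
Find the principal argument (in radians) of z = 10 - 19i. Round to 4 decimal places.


Step 1: z = 10 - 19i
Step 2: arg(z) = atan2(-19, 10)
Step 3: arg(z) = -1.0863

-1.0863


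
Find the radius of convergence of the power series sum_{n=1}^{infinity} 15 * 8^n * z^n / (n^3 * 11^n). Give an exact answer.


Step 1: General term a_n = 15 * 8^n / (n^3 * 11^n)
Step 2: By the root test, |a_n|^(1/n) = 15^(1/n) * 8 / (n^(3/n) * 11) -> 8/11 as n -> infinity (since 15^(1/n) -> 1 and n^(3/n) -> 1)
Step 3: R = 1/lim|a_n|^(1/n) = 11/8

11/8


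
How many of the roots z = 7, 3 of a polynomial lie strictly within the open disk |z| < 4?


Step 1: Check each root:
  z = 7: |7| = 7 >= 4
  z = 3: |3| = 3 < 4
Step 2: Count = 1

1


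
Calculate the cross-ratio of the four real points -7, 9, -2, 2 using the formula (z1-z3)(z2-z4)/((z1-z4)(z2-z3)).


Step 1: (z1-z3)(z2-z4) = (-5) * 7 = -35
Step 2: (z1-z4)(z2-z3) = (-9) * 11 = -99
Step 3: Cross-ratio = 35/99 = 35/99

35/99


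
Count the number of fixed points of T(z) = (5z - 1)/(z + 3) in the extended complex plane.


Step 1: Fixed points satisfy T(z) = z
Step 2: z^2 - 2z + 1 = 0
Step 3: Discriminant = (-2)^2 - 4*1*1 = 0
Step 4: Number of fixed points = 1

1


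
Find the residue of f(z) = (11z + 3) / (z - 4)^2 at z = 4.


Step 1: Pole of order 2 at z = 4
Step 2: Res = lim d/dz [(z - 4)^2 * f(z)] as z -> 4
Step 3: (z - 4)^2 * f(z) = 11z + 3
Step 4: d/dz[11z + 3] = 11

11


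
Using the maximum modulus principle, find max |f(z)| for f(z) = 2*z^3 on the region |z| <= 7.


Step 1: On |z| = 7, |f(z)| = 2 * |z|^3 = 2 * 7^3
Step 2: By maximum modulus principle, maximum is on boundary.
Step 3: Maximum = 2 * 343 = 686

686


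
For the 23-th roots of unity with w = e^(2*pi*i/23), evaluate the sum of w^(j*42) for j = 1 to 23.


Step 1: The sum sum_{j=1}^{n} w^(k*j) equals n if n | k, else 0.
Step 2: Here n = 23, k = 42
Step 3: Does n divide k? 23 | 42 -> False
Step 4: Sum = 0

0


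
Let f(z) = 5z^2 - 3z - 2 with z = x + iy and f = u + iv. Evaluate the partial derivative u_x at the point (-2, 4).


Step 1: f(z) = 5(x+iy)^2 - 3(x+iy) - 2
Step 2: u = 5(x^2 - y^2) - 3x - 2
Step 3: u_x = 10x - 3
Step 4: At (-2, 4): u_x = -20 - 3 = -23

-23


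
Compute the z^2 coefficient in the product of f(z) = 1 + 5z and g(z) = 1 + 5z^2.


Step 1: z^2 term in f*g comes from: (1)*(5z^2) + (5z)*(0) + (0)*(1)
Step 2: = 5 + 0 + 0
Step 3: = 5

5


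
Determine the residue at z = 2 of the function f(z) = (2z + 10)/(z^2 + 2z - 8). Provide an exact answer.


Step 1: Q(z) = z^2 + 2z - 8 = (z - 2)(z + 4)
Step 2: Q'(z) = 2z + 2
Step 3: Q'(2) = 6, P(2) = 14
Step 4: Res = P(2)/Q'(2) = 14/6 = 7/3

7/3


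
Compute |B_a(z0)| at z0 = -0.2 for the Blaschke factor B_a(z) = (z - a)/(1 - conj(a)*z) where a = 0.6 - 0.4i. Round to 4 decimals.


Step 1: Numerator z0 - a = -0.2 - (0.6 - 0.4i) = -0.8 + 0.4i
Step 2: Denominator 1 - conj(a)*z0 = 1 - (0.6 + 0.4i)*(-0.2) = 1.12 + 0.08i
Step 3: |z0 - a|^2 = (-0.8)^2 + 0.4^2 = 0.8; |1 - conj(a)*z0|^2 = 1.12^2 + 0.08^2 = 1.2608
Step 4: |B_a(-0.2)| = sqrt(0.8 / 1.2608) = sqrt(0.634518)
Step 5: = 0.7966

0.7966


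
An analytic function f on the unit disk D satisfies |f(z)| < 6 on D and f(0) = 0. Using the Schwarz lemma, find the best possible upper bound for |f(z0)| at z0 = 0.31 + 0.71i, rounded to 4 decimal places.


Step 1: g = f/6 maps D -> D with g(0) = 0, so by the Schwarz lemma |g(z)| <= |z|, i.e. |f(z)| <= 6|z|; this is sharp (f(z) = 6z).
Step 2: |z0|^2 = 0.31^2 + 0.71^2 = 0.6002
Step 3: |z0| = sqrt(0.6002) = 0.774726
Step 4: Best bound = 6 * |z0| = 6 * 0.774726 = 4.6484

4.6484


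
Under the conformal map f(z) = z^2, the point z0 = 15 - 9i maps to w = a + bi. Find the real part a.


Step 1: z0 = 15 - 9i
Step 2: z0^2 = 15^2 - (-9)^2 - 270i
Step 3: real part = 225 - 81 = 144

144


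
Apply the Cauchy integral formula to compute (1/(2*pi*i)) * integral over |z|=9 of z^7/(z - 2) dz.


Step 1: f(z) = z^7, a = 2 is inside |z| = 9
Step 2: By Cauchy integral formula: (1/(2pi*i)) * integral = f(a)
Step 3: f(2) = 2^7 = 128

128


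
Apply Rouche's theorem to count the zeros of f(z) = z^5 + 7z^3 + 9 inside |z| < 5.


Step 1: On |z| = 5 the three terms have sizes |z^5| = 5^5 = 3125, |7z^3| = 7*5^3 = 875, |9| = 9
Step 2: The dominant term is g(z) = z^5; let h(z) = 7z^3 + 9 so f = g + h
Step 3: On |z| = 5: |g| = 3125 and |h| <= 875 + 9 = 884
Step 4: Since 3125 > 884, |h| < |g| on |z| = 5, so by Rouche f has the same number of zeros as g inside |z| < 5
Step 5: g(z) = z^5 has 5 zeros (all at the origin) inside |z| < 5. Answer = 5

5


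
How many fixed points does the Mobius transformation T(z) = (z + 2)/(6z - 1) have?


Step 1: Fixed points satisfy T(z) = z
Step 2: 6z^2 - 2z - 2 = 0
Step 3: Discriminant = (-2)^2 - 4*6*(-2) = 52
Step 4: Number of fixed points = 2

2


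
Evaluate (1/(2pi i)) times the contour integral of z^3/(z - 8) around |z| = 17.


Step 1: f(z) = z^3, a = 8 is inside |z| = 17
Step 2: By Cauchy integral formula: (1/(2pi*i)) * integral = f(a)
Step 3: f(8) = 8^3 = 512

512


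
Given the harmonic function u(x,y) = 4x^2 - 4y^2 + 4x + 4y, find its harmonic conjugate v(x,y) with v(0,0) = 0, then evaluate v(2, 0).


Step 1: v_x = -u_y = 8y - 4
Step 2: v_y = u_x = 8x + 4
Step 3: v = 8xy - 4x + 4y + C
Step 4: v(0,0) = 0 => C = 0
Step 5: v(2, 0) = -8

-8


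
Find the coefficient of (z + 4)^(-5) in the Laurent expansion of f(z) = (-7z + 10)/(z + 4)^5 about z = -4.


Step 1: Write the numerator in powers of (z + 4): -7z + 10 = -7(z + 4) + (-7*(-4) + 10) = -7(z + 4) + 38
Step 2: Divide by (z + 4)^5: f(z) = 38(z + 4)^(-5) - 7(z + 4)^(-4)
Step 3: This finite sum is the Laurent series of f about z = -4.
Step 4: Coefficient of (z + 4)^(-5) = -7*(-4) + 10 = 38

38


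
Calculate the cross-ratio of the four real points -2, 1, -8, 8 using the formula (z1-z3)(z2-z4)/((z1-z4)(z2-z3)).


Step 1: (z1-z3)(z2-z4) = 6 * (-7) = -42
Step 2: (z1-z4)(z2-z3) = (-10) * 9 = -90
Step 3: Cross-ratio = 42/90 = 7/15

7/15


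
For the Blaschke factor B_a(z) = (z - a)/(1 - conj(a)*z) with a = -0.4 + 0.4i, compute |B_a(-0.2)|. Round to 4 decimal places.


Step 1: Numerator z0 - a = -0.2 - (-0.4 + 0.4i) = 0.2 - 0.4i
Step 2: Denominator 1 - conj(a)*z0 = 1 - (-0.4 - 0.4i)*(-0.2) = 0.92 - 0.08i
Step 3: |z0 - a|^2 = 0.2^2 + (-0.4)^2 = 0.2; |1 - conj(a)*z0|^2 = 0.92^2 + (-0.08)^2 = 0.8528
Step 4: |B_a(-0.2)| = sqrt(0.2 / 0.8528) = sqrt(0.234522)
Step 5: = 0.4843

0.4843


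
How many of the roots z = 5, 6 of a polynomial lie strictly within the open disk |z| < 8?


Step 1: Check each root:
  z = 5: |5| = 5 < 8
  z = 6: |6| = 6 < 8
Step 2: Count = 2

2


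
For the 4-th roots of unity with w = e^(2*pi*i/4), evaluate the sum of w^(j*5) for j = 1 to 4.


Step 1: The sum sum_{j=1}^{n} w^(k*j) equals n if n | k, else 0.
Step 2: Here n = 4, k = 5
Step 3: Does n divide k? 4 | 5 -> False
Step 4: Sum = 0

0


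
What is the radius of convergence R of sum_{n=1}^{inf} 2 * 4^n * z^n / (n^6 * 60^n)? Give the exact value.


Step 1: General term a_n = 2 * 4^n / (n^6 * 60^n)
Step 2: By the root test, |a_n|^(1/n) = 2^(1/n) * 4 / (n^(6/n) * 60) -> 4/60 as n -> infinity (since 2^(1/n) -> 1 and n^(6/n) -> 1)
Step 3: R = 1/lim|a_n|^(1/n) = 60/4 = 15

15


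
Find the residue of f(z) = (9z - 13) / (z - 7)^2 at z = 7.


Step 1: Pole of order 2 at z = 7
Step 2: Res = lim d/dz [(z - 7)^2 * f(z)] as z -> 7
Step 3: (z - 7)^2 * f(z) = 9z - 13
Step 4: d/dz[9z - 13] = 9

9


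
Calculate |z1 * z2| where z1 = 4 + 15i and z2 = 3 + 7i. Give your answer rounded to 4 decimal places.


Step 1: |z1| = sqrt(4^2 + 15^2) = sqrt(241)
Step 2: |z2| = sqrt(3^2 + 7^2) = sqrt(58)
Step 3: |z1*z2| = |z1|*|z2| = sqrt(241) * sqrt(58) = sqrt(241 * 58) = sqrt(13978)
Step 4: = 118.2286

118.2286


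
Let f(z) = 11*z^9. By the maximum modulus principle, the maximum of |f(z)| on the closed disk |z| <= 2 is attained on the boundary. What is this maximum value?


Step 1: On |z| = 2, |f(z)| = 11 * |z|^9 = 11 * 2^9
Step 2: By maximum modulus principle, maximum is on boundary.
Step 3: Maximum = 11 * 512 = 5632

5632


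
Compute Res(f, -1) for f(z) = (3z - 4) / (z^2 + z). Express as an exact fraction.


Step 1: Q(z) = z^2 + z = (z + 1)(z)
Step 2: Q'(z) = 2z + 1
Step 3: Q'(-1) = -1, P(-1) = -7
Step 4: Res = P(-1)/Q'(-1) = -7/(-1) = 7

7


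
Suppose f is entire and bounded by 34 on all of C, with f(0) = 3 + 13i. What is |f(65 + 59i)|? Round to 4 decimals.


Step 1: By Liouville's theorem, a bounded entire function is constant.
Step 2: f(z) = f(0) = 3 + 13i for all z.
Step 3: |f(w)| = |3 + 13i| = sqrt(9 + 169)
Step 4: = 13.3417

13.3417


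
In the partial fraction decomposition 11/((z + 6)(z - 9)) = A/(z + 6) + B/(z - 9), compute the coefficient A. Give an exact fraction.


Step 1: Multiply both sides by (z + 6) and set z = -6
Step 2: A = 11 / (-6 - 9)
Step 3: A = 11 / (-15)
Step 4: A = -11/15

-11/15


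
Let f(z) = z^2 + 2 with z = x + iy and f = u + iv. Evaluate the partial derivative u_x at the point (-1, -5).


Step 1: f(z) = (x+iy)^2 + 2
Step 2: u = (x^2 - y^2) + 2
Step 3: u_x = 2x + 0
Step 4: At (-1, -5): u_x = -2 + 0 = -2

-2


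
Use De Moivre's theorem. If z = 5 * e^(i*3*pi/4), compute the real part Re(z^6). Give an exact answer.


Step 1: By De Moivre's theorem, z^6 = 5^6 * e^(i*6*3*pi/4) = 15625 * (cos(9*pi/2) + i*sin(9*pi/2))
Step 2: |z|^6 = 5^6 = 15625
Step 3: Reduce the angle mod 2*pi: 9*pi/2 - 4*pi = pi/2
Step 4: cos(pi/2) = 0
Step 5: Re(z^6) = 15625 * 0 = 0

0


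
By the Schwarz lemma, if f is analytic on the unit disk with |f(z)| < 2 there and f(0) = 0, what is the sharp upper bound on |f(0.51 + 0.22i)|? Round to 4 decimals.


Step 1: g = f/2 maps D -> D with g(0) = 0, so by the Schwarz lemma |g(z)| <= |z|, i.e. |f(z)| <= 2|z|; this is sharp (f(z) = 2z).
Step 2: |z0|^2 = 0.51^2 + 0.22^2 = 0.3085
Step 3: |z0| = sqrt(0.3085) = 0.555428
Step 4: Best bound = 2 * |z0| = 2 * 0.555428 = 1.1109

1.1109


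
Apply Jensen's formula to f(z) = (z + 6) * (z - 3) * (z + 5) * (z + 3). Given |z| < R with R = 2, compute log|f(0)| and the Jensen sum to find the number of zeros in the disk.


Jensen's formula: (1/2pi)*integral log|f(Re^it)|dt = log|f(0)| + sum_{|a_k|<R} log(R/|a_k|)
Step 1: f(0) = 6 * (-3) * 5 * 3 = -270
Step 2: log|f(0)| = log|-6| + log|3| + log|-5| + log|-3| = 5.5984
Step 3: Zeros inside |z| < 2: none
Step 4: Jensen sum = (empty sum) = 0
Step 5: n(R) = number of terms in the Jensen sum = count of zeros inside |z| < 2 = 0

0


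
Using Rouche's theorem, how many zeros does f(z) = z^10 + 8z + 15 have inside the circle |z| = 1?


Step 1: On |z| = 1 the three terms have sizes |z^10| = 1^10 = 1, |8z| = 8*1 = 8, |15| = 15
Step 2: The dominant term is g(z) = 15; let h(z) = z^10 + 8z so f = g + h
Step 3: On |z| = 1: |g| = 15 and |h| <= 1 + 8 = 9
Step 4: Since 15 > 9, |h| < |g| on |z| = 1, so by Rouche f has the same number of zeros as g inside |z| < 1
Step 5: g(z) = 15 is a nonzero constant with no zeros inside |z| < 1. Answer = 0

0


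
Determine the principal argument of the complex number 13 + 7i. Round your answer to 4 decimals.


Step 1: z = 13 + 7i
Step 2: arg(z) = atan2(7, 13)
Step 3: arg(z) = 0.4939

0.4939


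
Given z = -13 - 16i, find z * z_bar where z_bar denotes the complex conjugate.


Step 1: conj(z) = -13 + 16i
Step 2: z * conj(z) = (-13)^2 + (-16)^2
Step 3: = 169 + 256 = 425

425


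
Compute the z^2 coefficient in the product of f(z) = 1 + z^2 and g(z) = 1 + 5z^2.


Step 1: z^2 term in f*g comes from: (1)*(5z^2) + (0)*(0) + (z^2)*(1)
Step 2: = 5 + 0 + 1
Step 3: = 6

6


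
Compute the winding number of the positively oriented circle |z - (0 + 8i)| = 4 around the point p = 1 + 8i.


Step 1: Center c = (0, 8), radius = 4
Step 2: |p - c|^2 = 1^2 + 0^2 = 1
Step 3: r^2 = 16
Step 4: |p-c| < r so winding number = 1

1


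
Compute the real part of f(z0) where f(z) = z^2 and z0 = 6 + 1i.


Step 1: z0 = 6 + 1i
Step 2: z0^2 = 6^2 - 1^2 + 12i
Step 3: real part = 36 - 1 = 35

35


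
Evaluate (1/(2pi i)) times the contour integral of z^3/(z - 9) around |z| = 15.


Step 1: f(z) = z^3, a = 9 is inside |z| = 15
Step 2: By Cauchy integral formula: (1/(2pi*i)) * integral = f(a)
Step 3: f(9) = 9^3 = 729

729


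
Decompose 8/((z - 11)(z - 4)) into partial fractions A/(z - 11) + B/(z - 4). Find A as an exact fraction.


Step 1: Multiply both sides by (z - 11) and set z = 11
Step 2: A = 8 / (11 - 4)
Step 3: A = 8 / 7
Step 4: A = 8/7

8/7


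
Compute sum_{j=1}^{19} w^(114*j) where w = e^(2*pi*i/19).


Step 1: The sum sum_{j=1}^{n} w^(k*j) equals n if n | k, else 0.
Step 2: Here n = 19, k = 114
Step 3: Does n divide k? 19 | 114 -> True
Step 4: Sum = 19

19


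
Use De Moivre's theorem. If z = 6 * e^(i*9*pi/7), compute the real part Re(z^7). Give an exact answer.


Step 1: By De Moivre's theorem, z^7 = 6^7 * e^(i*7*9*pi/7) = 279936 * (cos(9*pi) + i*sin(9*pi))
Step 2: |z|^7 = 6^7 = 279936
Step 3: Reduce the angle mod 2*pi: 9*pi - 8*pi = pi
Step 4: cos(pi) = -1
Step 5: Re(z^7) = 279936 * (-1) = -279936

-279936


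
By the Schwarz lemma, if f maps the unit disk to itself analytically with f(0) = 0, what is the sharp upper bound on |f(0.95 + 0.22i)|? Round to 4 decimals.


Step 1: Schwarz lemma: if f: D -> D is analytic with f(0) = 0, then |f(z)| <= |z| for all z in D, and this is sharp (f(z) = z).
Step 2: |z0|^2 = 0.95^2 + 0.22^2 = 0.9509
Step 3: |z0| = sqrt(0.9509) = 0.975141
Step 4: Best bound = |z0| = 0.9751

0.9751


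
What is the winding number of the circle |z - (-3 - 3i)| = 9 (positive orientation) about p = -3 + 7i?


Step 1: Center c = (-3, -3), radius = 9
Step 2: |p - c|^2 = 0^2 + 10^2 = 100
Step 3: r^2 = 81
Step 4: |p-c| > r so winding number = 0

0


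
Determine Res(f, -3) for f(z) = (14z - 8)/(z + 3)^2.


Step 1: Pole of order 2 at z = -3
Step 2: Res = lim d/dz [(z + 3)^2 * f(z)] as z -> -3
Step 3: (z + 3)^2 * f(z) = 14z - 8
Step 4: d/dz[14z - 8] = 14

14


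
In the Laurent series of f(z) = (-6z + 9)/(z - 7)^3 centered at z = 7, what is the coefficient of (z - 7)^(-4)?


Step 1: Write the numerator in powers of (z - 7): -6z + 9 = -6(z - 7) + (-6*7 + 9) = -6(z - 7) - 33
Step 2: Divide by (z - 7)^3: f(z) = -33(z - 7)^(-3) - 6(z - 7)^(-2)
Step 3: This finite sum is the Laurent series of f about z = 7.
Step 4: Only the powers -3 and -2 appear, so the coefficient of (z - 7)^(-4) = 0

0


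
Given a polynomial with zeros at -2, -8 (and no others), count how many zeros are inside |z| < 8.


Step 1: Check each root:
  z = -2: |-2| = 2 < 8
  z = -8: |-8| = 8 >= 8
Step 2: Count = 1

1


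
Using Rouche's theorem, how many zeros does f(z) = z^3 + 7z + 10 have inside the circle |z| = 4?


Step 1: On |z| = 4 the three terms have sizes |z^3| = 4^3 = 64, |7z| = 7*4 = 28, |10| = 10
Step 2: The dominant term is g(z) = z^3; let h(z) = 7z + 10 so f = g + h
Step 3: On |z| = 4: |g| = 64 and |h| <= 28 + 10 = 38
Step 4: Since 64 > 38, |h| < |g| on |z| = 4, so by Rouche f has the same number of zeros as g inside |z| < 4
Step 5: g(z) = z^3 has 3 zeros (all at the origin) inside |z| < 4. Answer = 3

3


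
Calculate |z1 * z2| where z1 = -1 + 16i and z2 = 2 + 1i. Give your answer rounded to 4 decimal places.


Step 1: |z1| = sqrt((-1)^2 + 16^2) = sqrt(257)
Step 2: |z2| = sqrt(2^2 + 1^2) = sqrt(5)
Step 3: |z1*z2| = |z1|*|z2| = sqrt(257) * sqrt(5) = sqrt(257 * 5) = sqrt(1285)
Step 4: = 35.8469

35.8469


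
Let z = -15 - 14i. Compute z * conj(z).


Step 1: conj(z) = -15 + 14i
Step 2: z * conj(z) = (-15)^2 + (-14)^2
Step 3: = 225 + 196 = 421

421


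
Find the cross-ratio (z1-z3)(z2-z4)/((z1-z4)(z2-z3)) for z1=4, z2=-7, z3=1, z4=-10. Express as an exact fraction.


Step 1: (z1-z3)(z2-z4) = 3 * 3 = 9
Step 2: (z1-z4)(z2-z3) = 14 * (-8) = -112
Step 3: Cross-ratio = -9/112 = -9/112

-9/112


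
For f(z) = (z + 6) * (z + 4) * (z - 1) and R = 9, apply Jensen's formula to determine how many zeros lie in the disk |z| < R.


Jensen's formula: (1/2pi)*integral log|f(Re^it)|dt = log|f(0)| + sum_{|a_k|<R} log(R/|a_k|)
Step 1: f(0) = 6 * 4 * (-1) = -24
Step 2: log|f(0)| = log|-6| + log|-4| + log|1| = 3.1781
Step 3: Zeros inside |z| < 9: -6, -4, 1
Step 4: Jensen sum = log(9/6) + log(9/4) + log(9/1) = 3.4136
Step 5: n(R) = number of terms in the Jensen sum = count of zeros inside |z| < 9 = 3

3


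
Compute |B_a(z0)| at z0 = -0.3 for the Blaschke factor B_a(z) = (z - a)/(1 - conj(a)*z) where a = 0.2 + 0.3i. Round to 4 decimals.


Step 1: Numerator z0 - a = -0.3 - (0.2 + 0.3i) = -0.5 - 0.3i
Step 2: Denominator 1 - conj(a)*z0 = 1 - (0.2 - 0.3i)*(-0.3) = 1.06 - 0.09i
Step 3: |z0 - a|^2 = (-0.5)^2 + (-0.3)^2 = 0.34; |1 - conj(a)*z0|^2 = 1.06^2 + (-0.09)^2 = 1.1317
Step 4: |B_a(-0.3)| = sqrt(0.34 / 1.1317) = sqrt(0.300433)
Step 5: = 0.5481

0.5481


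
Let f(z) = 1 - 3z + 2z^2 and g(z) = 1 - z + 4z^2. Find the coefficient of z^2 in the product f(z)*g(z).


Step 1: z^2 term in f*g comes from: (1)*(4z^2) + (-3z)*(-z) + (2z^2)*(1)
Step 2: = 4 + 3 + 2
Step 3: = 9

9


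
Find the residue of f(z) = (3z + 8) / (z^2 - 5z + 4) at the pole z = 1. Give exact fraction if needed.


Step 1: Q(z) = z^2 - 5z + 4 = (z - 1)(z - 4)
Step 2: Q'(z) = 2z - 5
Step 3: Q'(1) = -3, P(1) = 11
Step 4: Res = P(1)/Q'(1) = 11/(-3) = -11/3

-11/3


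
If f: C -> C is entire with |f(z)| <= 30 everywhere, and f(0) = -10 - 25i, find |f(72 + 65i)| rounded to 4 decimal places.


Step 1: By Liouville's theorem, a bounded entire function is constant.
Step 2: f(z) = f(0) = -10 - 25i for all z.
Step 3: |f(w)| = |-10 - 25i| = sqrt(100 + 625)
Step 4: = 26.9258

26.9258


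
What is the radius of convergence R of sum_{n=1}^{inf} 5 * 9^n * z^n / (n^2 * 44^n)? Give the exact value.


Step 1: General term a_n = 5 * 9^n / (n^2 * 44^n)
Step 2: By the root test, |a_n|^(1/n) = 5^(1/n) * 9 / (n^(2/n) * 44) -> 9/44 as n -> infinity (since 5^(1/n) -> 1 and n^(2/n) -> 1)
Step 3: R = 1/lim|a_n|^(1/n) = 44/9

44/9


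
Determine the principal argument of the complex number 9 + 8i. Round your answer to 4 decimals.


Step 1: z = 9 + 8i
Step 2: arg(z) = atan2(8, 9)
Step 3: arg(z) = 0.7266

0.7266


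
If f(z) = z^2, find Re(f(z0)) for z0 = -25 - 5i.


Step 1: z0 = -25 - 5i
Step 2: z0^2 = (-25)^2 - (-5)^2 + 250i
Step 3: real part = 625 - 25 = 600

600


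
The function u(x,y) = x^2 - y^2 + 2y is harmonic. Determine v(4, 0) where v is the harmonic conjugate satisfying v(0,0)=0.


Step 1: v_x = -u_y = 2y - 2
Step 2: v_y = u_x = 2x + 0
Step 3: v = 2xy - 2x + C
Step 4: v(0,0) = 0 => C = 0
Step 5: v(4, 0) = -8

-8


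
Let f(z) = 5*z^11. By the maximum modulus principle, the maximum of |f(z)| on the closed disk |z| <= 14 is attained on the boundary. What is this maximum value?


Step 1: On |z| = 14, |f(z)| = 5 * |z|^11 = 5 * 14^11
Step 2: By maximum modulus principle, maximum is on boundary.
Step 3: Maximum = 5 * 4049565169664 = 20247825848320

20247825848320


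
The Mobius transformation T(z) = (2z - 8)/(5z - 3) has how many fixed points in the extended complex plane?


Step 1: Fixed points satisfy T(z) = z
Step 2: 5z^2 - 5z + 8 = 0
Step 3: Discriminant = (-5)^2 - 4*5*8 = -135
Step 4: Number of fixed points = 2

2


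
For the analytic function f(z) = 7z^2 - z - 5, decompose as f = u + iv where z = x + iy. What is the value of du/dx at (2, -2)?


Step 1: f(z) = 7(x+iy)^2 - (x+iy) - 5
Step 2: u = 7(x^2 - y^2) - x - 5
Step 3: u_x = 14x - 1
Step 4: At (2, -2): u_x = 28 - 1 = 27

27


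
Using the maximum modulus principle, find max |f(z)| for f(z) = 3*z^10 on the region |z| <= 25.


Step 1: On |z| = 25, |f(z)| = 3 * |z|^10 = 3 * 25^10
Step 2: By maximum modulus principle, maximum is on boundary.
Step 3: Maximum = 3 * 95367431640625 = 286102294921875

286102294921875


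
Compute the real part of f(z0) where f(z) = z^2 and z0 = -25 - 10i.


Step 1: z0 = -25 - 10i
Step 2: z0^2 = (-25)^2 - (-10)^2 + 500i
Step 3: real part = 625 - 100 = 525

525


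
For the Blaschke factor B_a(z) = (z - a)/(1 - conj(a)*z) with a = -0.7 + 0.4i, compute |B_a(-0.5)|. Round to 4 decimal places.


Step 1: Numerator z0 - a = -0.5 - (-0.7 + 0.4i) = 0.2 - 0.4i
Step 2: Denominator 1 - conj(a)*z0 = 1 - (-0.7 - 0.4i)*(-0.5) = 0.65 - 0.2i
Step 3: |z0 - a|^2 = 0.2^2 + (-0.4)^2 = 0.2; |1 - conj(a)*z0|^2 = 0.65^2 + (-0.2)^2 = 0.4625
Step 4: |B_a(-0.5)| = sqrt(0.2 / 0.4625) = sqrt(0.432432)
Step 5: = 0.6576

0.6576


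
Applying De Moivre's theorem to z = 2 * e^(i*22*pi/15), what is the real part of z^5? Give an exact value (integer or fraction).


Step 1: By De Moivre's theorem, z^5 = 2^5 * e^(i*5*22*pi/15) = 32 * (cos(22*pi/3) + i*sin(22*pi/3))
Step 2: |z|^5 = 2^5 = 32
Step 3: Reduce the angle mod 2*pi: 22*pi/3 - 6*pi = 4*pi/3
Step 4: cos(4*pi/3) = -1/2
Step 5: Re(z^5) = 32 * (-1/2) = -16

-16


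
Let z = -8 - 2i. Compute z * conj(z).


Step 1: conj(z) = -8 + 2i
Step 2: z * conj(z) = (-8)^2 + (-2)^2
Step 3: = 64 + 4 = 68

68


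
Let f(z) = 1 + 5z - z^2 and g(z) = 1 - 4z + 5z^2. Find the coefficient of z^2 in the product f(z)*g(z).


Step 1: z^2 term in f*g comes from: (1)*(5z^2) + (5z)*(-4z) + (-z^2)*(1)
Step 2: = 5 - 20 - 1
Step 3: = -16

-16


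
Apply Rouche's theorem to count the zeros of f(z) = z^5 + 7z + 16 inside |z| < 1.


Step 1: On |z| = 1 the three terms have sizes |z^5| = 1^5 = 1, |7z| = 7*1 = 7, |16| = 16
Step 2: The dominant term is g(z) = 16; let h(z) = z^5 + 7z so f = g + h
Step 3: On |z| = 1: |g| = 16 and |h| <= 1 + 7 = 8
Step 4: Since 16 > 8, |h| < |g| on |z| = 1, so by Rouche f has the same number of zeros as g inside |z| < 1
Step 5: g(z) = 16 is a nonzero constant with no zeros inside |z| < 1. Answer = 0

0


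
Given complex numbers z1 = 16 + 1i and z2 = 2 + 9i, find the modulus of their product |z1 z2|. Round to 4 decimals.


Step 1: |z1| = sqrt(16^2 + 1^2) = sqrt(257)
Step 2: |z2| = sqrt(2^2 + 9^2) = sqrt(85)
Step 3: |z1*z2| = |z1|*|z2| = sqrt(257) * sqrt(85) = sqrt(257 * 85) = sqrt(21845)
Step 4: = 147.8005

147.8005


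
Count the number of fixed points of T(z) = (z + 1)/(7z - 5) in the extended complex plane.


Step 1: Fixed points satisfy T(z) = z
Step 2: 7z^2 - 6z - 1 = 0
Step 3: Discriminant = (-6)^2 - 4*7*(-1) = 64
Step 4: Number of fixed points = 2

2


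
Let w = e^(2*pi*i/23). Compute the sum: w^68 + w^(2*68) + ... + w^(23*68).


Step 1: The sum sum_{j=1}^{n} w^(k*j) equals n if n | k, else 0.
Step 2: Here n = 23, k = 68
Step 3: Does n divide k? 23 | 68 -> False
Step 4: Sum = 0

0


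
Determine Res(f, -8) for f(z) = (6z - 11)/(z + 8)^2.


Step 1: Pole of order 2 at z = -8
Step 2: Res = lim d/dz [(z + 8)^2 * f(z)] as z -> -8
Step 3: (z + 8)^2 * f(z) = 6z - 11
Step 4: d/dz[6z - 11] = 6

6


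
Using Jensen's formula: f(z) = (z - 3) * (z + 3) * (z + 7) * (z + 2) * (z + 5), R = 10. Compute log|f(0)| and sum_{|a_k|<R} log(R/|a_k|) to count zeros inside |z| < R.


Jensen's formula: (1/2pi)*integral log|f(Re^it)|dt = log|f(0)| + sum_{|a_k|<R} log(R/|a_k|)
Step 1: f(0) = (-3) * 3 * 7 * 2 * 5 = -630
Step 2: log|f(0)| = log|3| + log|-3| + log|-7| + log|-2| + log|-5| = 6.4457
Step 3: Zeros inside |z| < 10: 3, -3, -7, -2, -5
Step 4: Jensen sum = log(10/3) + log(10/3) + log(10/7) + log(10/2) + log(10/5) = 5.0672
Step 5: n(R) = number of terms in the Jensen sum = count of zeros inside |z| < 10 = 5

5


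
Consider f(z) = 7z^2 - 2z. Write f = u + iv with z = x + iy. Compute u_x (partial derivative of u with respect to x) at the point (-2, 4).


Step 1: f(z) = 7(x+iy)^2 - 2(x+iy) + 0
Step 2: u = 7(x^2 - y^2) - 2x + 0
Step 3: u_x = 14x - 2
Step 4: At (-2, 4): u_x = -28 - 2 = -30

-30


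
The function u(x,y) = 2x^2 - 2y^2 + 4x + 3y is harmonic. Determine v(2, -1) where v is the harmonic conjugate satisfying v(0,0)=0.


Step 1: v_x = -u_y = 4y - 3
Step 2: v_y = u_x = 4x + 4
Step 3: v = 4xy - 3x + 4y + C
Step 4: v(0,0) = 0 => C = 0
Step 5: v(2, -1) = -18

-18


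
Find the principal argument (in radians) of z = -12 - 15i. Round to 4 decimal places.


Step 1: z = -12 - 15i
Step 2: arg(z) = atan2(-15, -12)
Step 3: arg(z) = -2.2455

-2.2455


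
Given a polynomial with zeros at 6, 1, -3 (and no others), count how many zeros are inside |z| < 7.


Step 1: Check each root:
  z = 6: |6| = 6 < 7
  z = 1: |1| = 1 < 7
  z = -3: |-3| = 3 < 7
Step 2: Count = 3

3


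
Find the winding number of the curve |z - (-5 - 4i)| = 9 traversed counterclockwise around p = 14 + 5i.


Step 1: Center c = (-5, -4), radius = 9
Step 2: |p - c|^2 = 19^2 + 9^2 = 442
Step 3: r^2 = 81
Step 4: |p-c| > r so winding number = 0

0


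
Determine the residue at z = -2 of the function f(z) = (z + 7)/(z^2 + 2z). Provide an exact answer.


Step 1: Q(z) = z^2 + 2z = (z + 2)(z)
Step 2: Q'(z) = 2z + 2
Step 3: Q'(-2) = -2, P(-2) = 5
Step 4: Res = P(-2)/Q'(-2) = 5/(-2) = -5/2

-5/2


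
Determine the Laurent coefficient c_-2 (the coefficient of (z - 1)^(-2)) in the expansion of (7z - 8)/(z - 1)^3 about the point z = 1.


Step 1: Write the numerator in powers of (z - 1): 7z - 8 = 7(z - 1) + (7*1 - 8) = 7(z - 1) - 1
Step 2: Divide by (z - 1)^3: f(z) = -(z - 1)^(-3) + 7(z - 1)^(-2)
Step 3: This finite sum is the Laurent series of f about z = 1.
Step 4: Coefficient of (z - 1)^(-2) = coefficient of (z - 1) in the re-centred numerator = 7

7


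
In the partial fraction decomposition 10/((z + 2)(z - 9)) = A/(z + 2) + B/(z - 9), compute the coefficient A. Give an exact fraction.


Step 1: Multiply both sides by (z + 2) and set z = -2
Step 2: A = 10 / (-2 - 9)
Step 3: A = 10 / (-11)
Step 4: A = -10/11

-10/11


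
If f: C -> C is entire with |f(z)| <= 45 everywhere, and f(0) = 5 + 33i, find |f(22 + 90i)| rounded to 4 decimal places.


Step 1: By Liouville's theorem, a bounded entire function is constant.
Step 2: f(z) = f(0) = 5 + 33i for all z.
Step 3: |f(w)| = |5 + 33i| = sqrt(25 + 1089)
Step 4: = 33.3766

33.3766


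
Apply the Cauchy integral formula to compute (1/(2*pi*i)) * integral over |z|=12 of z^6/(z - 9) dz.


Step 1: f(z) = z^6, a = 9 is inside |z| = 12
Step 2: By Cauchy integral formula: (1/(2pi*i)) * integral = f(a)
Step 3: f(9) = 9^6 = 531441

531441


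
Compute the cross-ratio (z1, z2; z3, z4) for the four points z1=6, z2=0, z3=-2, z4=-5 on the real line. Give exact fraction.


Step 1: (z1-z3)(z2-z4) = 8 * 5 = 40
Step 2: (z1-z4)(z2-z3) = 11 * 2 = 22
Step 3: Cross-ratio = 40/22 = 20/11

20/11


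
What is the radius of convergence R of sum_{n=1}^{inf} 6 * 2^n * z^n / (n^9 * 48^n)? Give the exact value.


Step 1: General term a_n = 6 * 2^n / (n^9 * 48^n)
Step 2: By the root test, |a_n|^(1/n) = 6^(1/n) * 2 / (n^(9/n) * 48) -> 2/48 as n -> infinity (since 6^(1/n) -> 1 and n^(9/n) -> 1)
Step 3: R = 1/lim|a_n|^(1/n) = 48/2 = 24

24


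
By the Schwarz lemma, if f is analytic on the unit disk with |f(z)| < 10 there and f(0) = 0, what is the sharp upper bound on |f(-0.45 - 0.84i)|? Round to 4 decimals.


Step 1: g = f/10 maps D -> D with g(0) = 0, so by the Schwarz lemma |g(z)| <= |z|, i.e. |f(z)| <= 10|z|; this is sharp (f(z) = 10z).
Step 2: |z0|^2 = (-0.45)^2 + (-0.84)^2 = 0.9081
Step 3: |z0| = sqrt(0.9081) = 0.952943
Step 4: Best bound = 10 * |z0| = 10 * 0.952943 = 9.5294

9.5294


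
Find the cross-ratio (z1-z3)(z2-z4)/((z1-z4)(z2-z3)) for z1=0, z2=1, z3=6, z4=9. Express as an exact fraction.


Step 1: (z1-z3)(z2-z4) = (-6) * (-8) = 48
Step 2: (z1-z4)(z2-z3) = (-9) * (-5) = 45
Step 3: Cross-ratio = 48/45 = 16/15

16/15


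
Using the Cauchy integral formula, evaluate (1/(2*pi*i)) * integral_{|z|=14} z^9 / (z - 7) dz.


Step 1: f(z) = z^9, a = 7 is inside |z| = 14
Step 2: By Cauchy integral formula: (1/(2pi*i)) * integral = f(a)
Step 3: f(7) = 7^9 = 40353607

40353607


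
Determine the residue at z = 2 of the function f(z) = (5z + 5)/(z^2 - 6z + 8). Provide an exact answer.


Step 1: Q(z) = z^2 - 6z + 8 = (z - 2)(z - 4)
Step 2: Q'(z) = 2z - 6
Step 3: Q'(2) = -2, P(2) = 15
Step 4: Res = P(2)/Q'(2) = 15/(-2) = -15/2

-15/2


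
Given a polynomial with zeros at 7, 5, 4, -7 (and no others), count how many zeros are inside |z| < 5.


Step 1: Check each root:
  z = 7: |7| = 7 >= 5
  z = 5: |5| = 5 >= 5
  z = 4: |4| = 4 < 5
  z = -7: |-7| = 7 >= 5
Step 2: Count = 1

1


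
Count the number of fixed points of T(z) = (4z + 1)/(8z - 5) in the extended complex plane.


Step 1: Fixed points satisfy T(z) = z
Step 2: 8z^2 - 9z - 1 = 0
Step 3: Discriminant = (-9)^2 - 4*8*(-1) = 113
Step 4: Number of fixed points = 2

2


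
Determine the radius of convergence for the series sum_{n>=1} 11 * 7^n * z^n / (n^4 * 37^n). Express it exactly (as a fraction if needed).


Step 1: General term a_n = 11 * 7^n / (n^4 * 37^n)
Step 2: By the root test, |a_n|^(1/n) = 11^(1/n) * 7 / (n^(4/n) * 37) -> 7/37 as n -> infinity (since 11^(1/n) -> 1 and n^(4/n) -> 1)
Step 3: R = 1/lim|a_n|^(1/n) = 37/7

37/7
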